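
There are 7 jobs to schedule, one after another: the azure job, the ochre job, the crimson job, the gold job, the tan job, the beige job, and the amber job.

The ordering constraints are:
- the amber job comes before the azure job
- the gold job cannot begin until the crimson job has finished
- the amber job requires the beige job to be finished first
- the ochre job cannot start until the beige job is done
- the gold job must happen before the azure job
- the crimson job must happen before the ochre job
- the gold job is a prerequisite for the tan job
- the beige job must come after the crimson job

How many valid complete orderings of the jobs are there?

The crimson job is the only job with nothing required before it, so every ordering starts there.
Enumerating by repeatedly choosing an available job (one whose prerequisites are all placed) gives 40 distinct complete orderings.

40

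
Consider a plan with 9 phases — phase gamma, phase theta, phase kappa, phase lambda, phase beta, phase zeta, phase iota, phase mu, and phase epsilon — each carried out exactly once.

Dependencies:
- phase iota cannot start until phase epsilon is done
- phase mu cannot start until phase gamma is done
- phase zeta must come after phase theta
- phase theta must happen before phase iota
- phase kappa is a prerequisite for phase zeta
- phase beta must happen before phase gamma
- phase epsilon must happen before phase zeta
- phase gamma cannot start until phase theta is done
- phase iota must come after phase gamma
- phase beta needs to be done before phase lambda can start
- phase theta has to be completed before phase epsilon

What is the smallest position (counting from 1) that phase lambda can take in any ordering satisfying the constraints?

2

Working backwards through the constraints from phase lambda, its only required predecessor is phase beta.
With 1 mandatory predecessor, the earliest phase lambda can sit is position 1+1 = 2, and placing just that one first achieves it.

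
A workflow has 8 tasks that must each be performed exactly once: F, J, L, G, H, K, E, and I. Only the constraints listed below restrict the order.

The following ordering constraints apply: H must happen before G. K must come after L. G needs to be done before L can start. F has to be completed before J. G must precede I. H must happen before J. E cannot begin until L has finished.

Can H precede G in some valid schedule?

The constraints force H before G, so yes — every valid ordering has H earlier.

Yes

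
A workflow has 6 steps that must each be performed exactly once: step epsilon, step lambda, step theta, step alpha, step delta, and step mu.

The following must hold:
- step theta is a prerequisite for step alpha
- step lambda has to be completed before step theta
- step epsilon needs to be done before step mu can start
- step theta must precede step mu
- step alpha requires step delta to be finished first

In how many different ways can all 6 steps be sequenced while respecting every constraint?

The steps with no prerequisites are step epsilon, step lambda, step delta; any of them can be placed first.
Enumerating by repeatedly choosing an available step (one whose prerequisites are all placed) gives 30 distinct complete orderings.

30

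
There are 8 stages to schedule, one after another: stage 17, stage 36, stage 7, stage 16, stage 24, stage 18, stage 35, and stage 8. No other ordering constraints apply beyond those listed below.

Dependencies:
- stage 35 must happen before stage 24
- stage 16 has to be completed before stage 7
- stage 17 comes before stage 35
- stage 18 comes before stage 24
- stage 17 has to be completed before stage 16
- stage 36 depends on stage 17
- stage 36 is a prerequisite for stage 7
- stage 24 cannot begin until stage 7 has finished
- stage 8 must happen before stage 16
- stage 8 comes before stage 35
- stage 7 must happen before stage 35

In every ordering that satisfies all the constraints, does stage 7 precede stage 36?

No

In fact the dependencies run the other way: stage 36 → stage 7.
So stage 7 does not have to come before stage 36 — it cannot.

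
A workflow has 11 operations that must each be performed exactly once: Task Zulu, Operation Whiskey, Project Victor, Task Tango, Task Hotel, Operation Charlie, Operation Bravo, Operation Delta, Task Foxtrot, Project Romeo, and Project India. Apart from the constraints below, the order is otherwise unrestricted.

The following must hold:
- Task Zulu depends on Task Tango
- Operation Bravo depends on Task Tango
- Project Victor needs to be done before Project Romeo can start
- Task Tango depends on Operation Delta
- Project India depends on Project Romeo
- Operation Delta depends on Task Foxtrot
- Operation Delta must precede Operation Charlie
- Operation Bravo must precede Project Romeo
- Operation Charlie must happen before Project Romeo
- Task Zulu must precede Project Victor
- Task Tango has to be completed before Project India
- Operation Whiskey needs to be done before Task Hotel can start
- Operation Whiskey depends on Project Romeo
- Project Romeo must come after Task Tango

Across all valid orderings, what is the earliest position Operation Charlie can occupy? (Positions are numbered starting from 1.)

3

Every operation that must precede Operation Charlie has to come before it. Tracing all chains that end at Operation Charlie, those operations are: Operation Delta, Task Foxtrot — 2 in total.
So at minimum 2 operations come before Operation Charlie, putting Operation Charlie no earlier than position 3. That position is achievable by scheduling exactly those predecessors first.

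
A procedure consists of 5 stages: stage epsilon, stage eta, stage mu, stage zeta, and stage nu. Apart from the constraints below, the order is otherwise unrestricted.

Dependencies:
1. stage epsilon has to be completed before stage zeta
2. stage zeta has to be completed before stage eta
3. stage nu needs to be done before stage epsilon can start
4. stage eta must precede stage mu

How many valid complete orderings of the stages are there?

Only stage nu has no prerequisites, so it must go first.
Continuing from there, at each step only one stage has all its prerequisites placed, so the ordering is fully determined — there is exactly 1.

1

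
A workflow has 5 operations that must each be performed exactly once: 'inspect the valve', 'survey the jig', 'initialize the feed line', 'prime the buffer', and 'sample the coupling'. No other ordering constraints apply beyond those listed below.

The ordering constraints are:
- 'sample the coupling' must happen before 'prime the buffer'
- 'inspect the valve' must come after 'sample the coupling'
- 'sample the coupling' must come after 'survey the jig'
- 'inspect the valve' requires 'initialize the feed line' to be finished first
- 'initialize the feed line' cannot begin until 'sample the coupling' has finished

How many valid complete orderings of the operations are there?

3

'survey the jig' is the only operation with nothing required before it, so every ordering starts there.
Counting all ways to extend the partial order to a total order gives 3.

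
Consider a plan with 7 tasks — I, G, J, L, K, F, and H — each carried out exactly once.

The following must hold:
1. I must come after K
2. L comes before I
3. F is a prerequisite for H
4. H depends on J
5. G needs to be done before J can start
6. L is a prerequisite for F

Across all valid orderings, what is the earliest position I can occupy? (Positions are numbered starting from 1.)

3

Working backwards through the constraints from I, its full set of required predecessors is L, K — 2 of them.
So at minimum 2 tasks come before I, putting I no earlier than position 3. That position is achievable by scheduling exactly those predecessors first.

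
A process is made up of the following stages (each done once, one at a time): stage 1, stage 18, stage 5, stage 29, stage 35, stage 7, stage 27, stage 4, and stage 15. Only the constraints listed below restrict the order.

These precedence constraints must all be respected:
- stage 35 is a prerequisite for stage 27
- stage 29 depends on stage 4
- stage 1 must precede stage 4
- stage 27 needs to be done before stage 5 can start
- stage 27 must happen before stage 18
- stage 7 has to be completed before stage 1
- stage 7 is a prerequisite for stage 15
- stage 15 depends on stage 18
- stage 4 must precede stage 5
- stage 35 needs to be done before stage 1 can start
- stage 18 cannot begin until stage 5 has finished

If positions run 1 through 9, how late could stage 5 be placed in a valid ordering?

Every stage that must follow stage 5 has to come after it. Tracing all chains starting from stage 5, those stages are: stage 18, stage 15 — 2 in total.
With 2 mandatory successors out of 9 stages total, the latest slot for stage 5 is 9−2 = 7, and it's reachable by doing all non-successors before stage 5.

7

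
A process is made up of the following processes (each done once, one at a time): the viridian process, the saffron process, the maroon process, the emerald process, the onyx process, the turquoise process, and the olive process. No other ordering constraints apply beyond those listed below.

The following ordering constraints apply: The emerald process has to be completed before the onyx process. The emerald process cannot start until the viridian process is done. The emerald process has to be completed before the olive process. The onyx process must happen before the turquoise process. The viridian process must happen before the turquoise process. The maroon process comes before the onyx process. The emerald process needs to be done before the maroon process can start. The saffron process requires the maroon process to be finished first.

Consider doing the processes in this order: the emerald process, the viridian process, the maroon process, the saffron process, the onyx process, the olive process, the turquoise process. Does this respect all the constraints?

No

The sequence places the emerald process ahead of the viridian process.
Since the viridian process is required before the emerald process, the ordering is invalid.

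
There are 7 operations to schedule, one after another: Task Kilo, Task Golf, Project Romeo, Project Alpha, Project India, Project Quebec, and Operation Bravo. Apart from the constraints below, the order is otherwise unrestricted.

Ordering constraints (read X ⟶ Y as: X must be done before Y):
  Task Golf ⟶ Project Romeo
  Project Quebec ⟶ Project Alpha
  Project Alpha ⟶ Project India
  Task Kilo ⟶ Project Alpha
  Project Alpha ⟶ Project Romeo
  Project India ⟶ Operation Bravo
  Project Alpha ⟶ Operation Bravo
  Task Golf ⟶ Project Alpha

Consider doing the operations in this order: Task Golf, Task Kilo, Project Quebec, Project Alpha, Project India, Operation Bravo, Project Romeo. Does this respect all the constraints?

Every stated constraint is respected: Task Golf sits at position 1, ahead of Project Romeo at position 7, and each of the other listed pairs likewise has the predecessor earlier in the sequence.

Yes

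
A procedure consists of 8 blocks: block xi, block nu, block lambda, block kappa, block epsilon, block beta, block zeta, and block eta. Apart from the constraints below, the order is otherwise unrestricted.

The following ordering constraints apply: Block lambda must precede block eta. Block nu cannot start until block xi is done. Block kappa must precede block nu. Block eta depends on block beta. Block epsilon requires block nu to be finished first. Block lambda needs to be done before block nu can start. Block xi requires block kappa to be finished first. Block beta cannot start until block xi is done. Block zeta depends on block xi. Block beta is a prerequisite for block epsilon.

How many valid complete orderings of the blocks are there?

2 blocks have no prerequisites (block lambda, block kappa), so any of them could come first.
Enumerating by repeatedly choosing an available block (one whose prerequisites are all placed) gives 98 distinct complete orderings.

98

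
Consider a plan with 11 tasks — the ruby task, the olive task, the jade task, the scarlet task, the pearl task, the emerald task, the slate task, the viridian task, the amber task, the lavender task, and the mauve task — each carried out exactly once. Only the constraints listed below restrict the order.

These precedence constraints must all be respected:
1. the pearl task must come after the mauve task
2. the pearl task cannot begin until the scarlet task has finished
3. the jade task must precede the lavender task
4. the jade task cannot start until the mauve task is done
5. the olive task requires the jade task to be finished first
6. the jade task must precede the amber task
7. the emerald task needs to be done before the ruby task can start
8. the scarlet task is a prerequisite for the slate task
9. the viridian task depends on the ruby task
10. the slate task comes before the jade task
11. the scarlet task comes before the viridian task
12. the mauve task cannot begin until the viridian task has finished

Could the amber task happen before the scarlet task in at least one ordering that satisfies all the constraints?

No

Following the scarlet task → the slate task → the jade task → the amber task, the scarlet task must precede the amber task in every valid ordering.
So no valid ordering can have the amber task before the scarlet task.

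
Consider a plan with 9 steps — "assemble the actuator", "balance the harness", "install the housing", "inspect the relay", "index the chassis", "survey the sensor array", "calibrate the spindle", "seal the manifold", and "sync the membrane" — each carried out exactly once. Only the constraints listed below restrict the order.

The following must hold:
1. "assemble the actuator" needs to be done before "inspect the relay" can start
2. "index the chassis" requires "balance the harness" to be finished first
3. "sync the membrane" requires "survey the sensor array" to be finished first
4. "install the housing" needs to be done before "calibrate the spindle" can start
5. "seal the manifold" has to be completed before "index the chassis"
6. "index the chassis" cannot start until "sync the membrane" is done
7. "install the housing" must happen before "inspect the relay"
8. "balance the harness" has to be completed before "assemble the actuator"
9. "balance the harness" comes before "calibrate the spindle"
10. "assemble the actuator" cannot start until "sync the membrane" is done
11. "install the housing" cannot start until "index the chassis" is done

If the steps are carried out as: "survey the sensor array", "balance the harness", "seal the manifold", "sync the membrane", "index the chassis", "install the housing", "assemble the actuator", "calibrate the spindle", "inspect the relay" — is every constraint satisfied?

Yes

Every stated constraint is respected: "balance the harness" sits at position 2, ahead of "calibrate the spindle" at position 8, and each of the other listed pairs likewise has the predecessor earlier in the sequence.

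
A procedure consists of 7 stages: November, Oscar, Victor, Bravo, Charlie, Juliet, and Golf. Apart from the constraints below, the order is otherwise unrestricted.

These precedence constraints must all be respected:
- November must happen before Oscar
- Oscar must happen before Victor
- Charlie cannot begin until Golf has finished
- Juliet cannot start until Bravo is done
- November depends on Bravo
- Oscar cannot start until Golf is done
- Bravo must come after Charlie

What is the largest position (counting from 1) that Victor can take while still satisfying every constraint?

7

No constraint forces any stage after Victor, so it can be placed last, in position 7.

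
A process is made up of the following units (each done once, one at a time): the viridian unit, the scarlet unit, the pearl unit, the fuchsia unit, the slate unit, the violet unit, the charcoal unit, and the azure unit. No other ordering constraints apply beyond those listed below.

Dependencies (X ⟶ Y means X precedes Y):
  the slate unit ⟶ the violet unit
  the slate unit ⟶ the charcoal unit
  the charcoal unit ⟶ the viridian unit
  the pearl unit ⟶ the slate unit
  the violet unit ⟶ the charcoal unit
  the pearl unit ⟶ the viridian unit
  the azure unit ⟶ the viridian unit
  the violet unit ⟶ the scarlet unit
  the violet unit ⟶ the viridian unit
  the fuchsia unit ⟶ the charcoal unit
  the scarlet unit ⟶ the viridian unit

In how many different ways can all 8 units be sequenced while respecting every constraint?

63

3 units have no prerequisites (the pearl unit, the fuchsia unit, the azure unit), so any of them could come first.
Systematically extending each partial ordering one unit at a time and counting, there are 63 complete orderings.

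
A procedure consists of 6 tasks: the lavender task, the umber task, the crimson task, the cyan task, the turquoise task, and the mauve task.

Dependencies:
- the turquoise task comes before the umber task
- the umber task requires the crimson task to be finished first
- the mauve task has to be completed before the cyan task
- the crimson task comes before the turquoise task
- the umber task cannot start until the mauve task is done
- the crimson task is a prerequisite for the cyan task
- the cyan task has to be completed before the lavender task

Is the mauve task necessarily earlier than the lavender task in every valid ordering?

Yes

There is a constraint chain the mauve task → the cyan task → the lavender task.
Hence the mauve task necessarily comes before the lavender task.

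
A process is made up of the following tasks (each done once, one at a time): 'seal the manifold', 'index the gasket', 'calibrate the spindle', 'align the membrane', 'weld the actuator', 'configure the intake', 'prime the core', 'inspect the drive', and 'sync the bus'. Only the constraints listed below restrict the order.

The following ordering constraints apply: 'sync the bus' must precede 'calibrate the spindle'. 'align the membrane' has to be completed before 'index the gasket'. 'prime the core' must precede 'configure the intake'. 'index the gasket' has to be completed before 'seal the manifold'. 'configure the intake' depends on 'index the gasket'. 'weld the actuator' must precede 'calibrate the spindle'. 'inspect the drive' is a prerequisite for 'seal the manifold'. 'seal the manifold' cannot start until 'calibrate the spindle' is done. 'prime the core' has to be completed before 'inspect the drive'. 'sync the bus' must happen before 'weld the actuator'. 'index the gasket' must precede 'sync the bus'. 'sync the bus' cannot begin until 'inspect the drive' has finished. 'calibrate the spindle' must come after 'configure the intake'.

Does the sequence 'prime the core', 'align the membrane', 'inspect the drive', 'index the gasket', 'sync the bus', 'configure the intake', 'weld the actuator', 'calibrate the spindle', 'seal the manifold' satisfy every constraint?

Yes

Checking each listed constraint against this order: for instance, 'inspect the drive' is in position 3 and 'seal the manifold' in position 9, so that constraint holds — and the remaining constraints check out the same way.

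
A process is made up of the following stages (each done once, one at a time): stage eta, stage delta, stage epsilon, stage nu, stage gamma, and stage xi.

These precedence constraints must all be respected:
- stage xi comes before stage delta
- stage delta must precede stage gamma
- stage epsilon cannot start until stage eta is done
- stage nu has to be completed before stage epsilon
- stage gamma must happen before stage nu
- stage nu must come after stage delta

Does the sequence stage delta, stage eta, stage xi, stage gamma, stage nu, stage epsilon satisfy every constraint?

The sequence places stage delta ahead of stage xi.
Since stage xi is required before stage delta, the ordering is invalid.

No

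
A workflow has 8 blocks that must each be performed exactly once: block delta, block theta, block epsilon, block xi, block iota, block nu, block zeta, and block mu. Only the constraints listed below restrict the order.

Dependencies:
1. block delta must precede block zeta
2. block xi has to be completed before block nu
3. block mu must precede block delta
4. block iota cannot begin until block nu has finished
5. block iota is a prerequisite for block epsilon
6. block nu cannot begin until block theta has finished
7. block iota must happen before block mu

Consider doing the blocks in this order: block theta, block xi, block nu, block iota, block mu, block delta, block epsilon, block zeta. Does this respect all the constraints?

Going through the constraints one by one, each required predecessor appears earlier in the sequence than its dependent — e.g. block iota (position 4) is before block epsilon (position 7), as required.

Yes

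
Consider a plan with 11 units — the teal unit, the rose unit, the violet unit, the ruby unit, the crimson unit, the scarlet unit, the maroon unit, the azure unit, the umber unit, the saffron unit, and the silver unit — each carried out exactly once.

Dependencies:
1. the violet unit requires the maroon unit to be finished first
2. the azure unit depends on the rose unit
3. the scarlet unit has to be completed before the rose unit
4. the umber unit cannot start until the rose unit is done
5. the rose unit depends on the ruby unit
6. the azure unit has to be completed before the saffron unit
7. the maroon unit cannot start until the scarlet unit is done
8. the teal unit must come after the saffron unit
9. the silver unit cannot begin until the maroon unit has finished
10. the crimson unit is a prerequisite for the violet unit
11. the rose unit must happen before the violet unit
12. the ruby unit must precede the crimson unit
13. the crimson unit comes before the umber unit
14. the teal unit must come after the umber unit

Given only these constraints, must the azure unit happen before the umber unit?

No

The azure unit and the umber unit are not related by any chain of constraints.
So the azure unit can come before the umber unit or after — it is not forced.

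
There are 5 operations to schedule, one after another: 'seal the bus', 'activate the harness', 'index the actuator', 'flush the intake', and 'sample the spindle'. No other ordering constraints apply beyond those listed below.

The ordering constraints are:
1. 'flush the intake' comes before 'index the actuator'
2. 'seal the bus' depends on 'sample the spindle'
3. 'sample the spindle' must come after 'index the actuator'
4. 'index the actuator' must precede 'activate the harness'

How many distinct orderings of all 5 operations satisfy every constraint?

3

'flush the intake' is the only operation with nothing required before it, so every ordering starts there.
Enumerating by repeatedly choosing an available operation (one whose prerequisites are all placed) gives 3 distinct complete orderings.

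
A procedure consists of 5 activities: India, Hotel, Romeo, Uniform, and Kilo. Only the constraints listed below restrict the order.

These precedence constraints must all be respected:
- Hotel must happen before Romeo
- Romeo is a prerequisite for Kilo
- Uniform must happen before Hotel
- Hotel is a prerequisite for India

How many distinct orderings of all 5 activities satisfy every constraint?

3

Only Uniform has no prerequisites, so it must go first.
Enumerating by repeatedly choosing an available activity (one whose prerequisites are all placed) gives 3 distinct complete orderings.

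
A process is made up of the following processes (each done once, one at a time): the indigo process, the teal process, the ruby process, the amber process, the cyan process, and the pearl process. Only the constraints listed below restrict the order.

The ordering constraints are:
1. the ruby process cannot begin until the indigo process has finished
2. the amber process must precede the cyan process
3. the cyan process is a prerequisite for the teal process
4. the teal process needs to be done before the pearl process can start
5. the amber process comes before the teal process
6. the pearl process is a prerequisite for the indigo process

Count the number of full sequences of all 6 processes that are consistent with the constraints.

1

The amber process is the only process with nothing required before it, so every ordering starts there.
Continuing from there, at each step only one process has all its prerequisites placed, so the ordering is fully determined — there is exactly 1.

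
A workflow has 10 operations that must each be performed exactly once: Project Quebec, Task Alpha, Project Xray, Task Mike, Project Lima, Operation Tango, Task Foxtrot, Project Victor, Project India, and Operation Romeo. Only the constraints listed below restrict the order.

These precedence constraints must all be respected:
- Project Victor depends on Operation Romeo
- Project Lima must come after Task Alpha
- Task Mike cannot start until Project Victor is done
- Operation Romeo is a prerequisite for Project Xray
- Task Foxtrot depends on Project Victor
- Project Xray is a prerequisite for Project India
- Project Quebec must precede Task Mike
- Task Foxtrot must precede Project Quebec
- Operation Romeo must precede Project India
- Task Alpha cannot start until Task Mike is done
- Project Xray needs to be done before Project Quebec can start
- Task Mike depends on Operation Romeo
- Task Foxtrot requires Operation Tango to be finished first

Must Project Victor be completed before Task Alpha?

Yes

Following the dependencies: Project Victor → Task Mike → Task Alpha.
So Project Victor must precede Task Alpha in any valid ordering.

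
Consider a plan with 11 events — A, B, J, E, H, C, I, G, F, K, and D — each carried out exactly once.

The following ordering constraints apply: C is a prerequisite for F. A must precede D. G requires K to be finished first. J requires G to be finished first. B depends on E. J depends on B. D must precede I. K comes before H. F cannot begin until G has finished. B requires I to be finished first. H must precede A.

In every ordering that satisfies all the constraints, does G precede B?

No

G and B are not related by any chain of constraints.
So G can come before B or after — it is not forced.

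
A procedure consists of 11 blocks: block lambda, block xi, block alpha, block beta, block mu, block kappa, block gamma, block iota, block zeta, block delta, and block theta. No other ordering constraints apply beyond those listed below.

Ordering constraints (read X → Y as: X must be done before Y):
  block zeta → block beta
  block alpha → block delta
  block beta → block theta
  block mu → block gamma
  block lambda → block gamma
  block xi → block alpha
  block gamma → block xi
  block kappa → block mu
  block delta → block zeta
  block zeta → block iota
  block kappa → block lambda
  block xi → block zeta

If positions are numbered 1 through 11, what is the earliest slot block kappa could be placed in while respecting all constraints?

1

Block kappa has no prerequisites at all, so it can go in position 1.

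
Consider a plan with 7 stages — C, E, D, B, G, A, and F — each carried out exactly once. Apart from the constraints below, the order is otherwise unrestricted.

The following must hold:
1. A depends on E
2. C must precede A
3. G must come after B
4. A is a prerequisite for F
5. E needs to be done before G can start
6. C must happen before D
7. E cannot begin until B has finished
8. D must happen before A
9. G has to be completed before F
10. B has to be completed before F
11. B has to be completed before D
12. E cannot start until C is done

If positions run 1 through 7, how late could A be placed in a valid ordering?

The only stage forced after A (directly or by a chain) is F.
With 1 mandatory successor out of 7 stages total, the latest slot for A is 7−1 = 6, and it's reachable by doing all non-successors before A.

6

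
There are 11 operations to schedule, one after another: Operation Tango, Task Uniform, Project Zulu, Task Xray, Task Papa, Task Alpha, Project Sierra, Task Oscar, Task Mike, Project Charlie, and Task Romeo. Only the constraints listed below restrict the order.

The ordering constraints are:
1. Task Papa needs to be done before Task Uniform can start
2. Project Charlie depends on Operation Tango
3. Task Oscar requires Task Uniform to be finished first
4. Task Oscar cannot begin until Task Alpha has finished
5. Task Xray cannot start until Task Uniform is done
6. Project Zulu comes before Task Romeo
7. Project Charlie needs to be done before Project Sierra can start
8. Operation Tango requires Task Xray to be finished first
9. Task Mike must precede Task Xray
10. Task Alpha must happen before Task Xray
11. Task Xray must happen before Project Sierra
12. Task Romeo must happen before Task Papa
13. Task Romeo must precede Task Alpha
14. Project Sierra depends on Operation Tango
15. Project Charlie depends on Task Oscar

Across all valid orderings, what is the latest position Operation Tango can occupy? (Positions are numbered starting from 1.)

Every operation that must follow Operation Tango has to come after it. Tracing all chains starting from Operation Tango, those operations are: Project Sierra, Project Charlie — 2 in total.
With 2 mandatory successors out of 11 operations total, the latest slot for Operation Tango is 11−2 = 9, and it's reachable by doing all non-successors before Operation Tango.

9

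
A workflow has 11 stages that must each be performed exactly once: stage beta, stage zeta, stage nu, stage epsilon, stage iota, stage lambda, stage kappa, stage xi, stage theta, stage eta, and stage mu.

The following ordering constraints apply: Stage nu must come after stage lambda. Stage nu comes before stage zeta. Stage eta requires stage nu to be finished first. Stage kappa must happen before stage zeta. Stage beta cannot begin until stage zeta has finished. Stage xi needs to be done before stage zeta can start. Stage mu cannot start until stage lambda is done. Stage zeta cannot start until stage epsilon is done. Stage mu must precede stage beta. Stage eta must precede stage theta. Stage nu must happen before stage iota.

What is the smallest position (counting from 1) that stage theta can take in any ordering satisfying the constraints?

4

Working backwards through the constraints from stage theta, its full set of required predecessors is stage nu, stage lambda, stage eta — 3 of them.
So at minimum 3 stages come before stage theta, putting stage theta no earlier than position 4. That position is achievable by scheduling exactly those predecessors first.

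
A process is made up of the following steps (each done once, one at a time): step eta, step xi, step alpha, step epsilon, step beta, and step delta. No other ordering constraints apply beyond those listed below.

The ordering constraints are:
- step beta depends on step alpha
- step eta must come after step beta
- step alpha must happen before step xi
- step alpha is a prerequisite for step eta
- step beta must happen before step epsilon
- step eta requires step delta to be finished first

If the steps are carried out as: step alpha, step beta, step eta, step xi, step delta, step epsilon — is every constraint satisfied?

No

The sequence places step eta ahead of step delta.
But one of the constraints requires step delta before step eta, so this ordering violates it.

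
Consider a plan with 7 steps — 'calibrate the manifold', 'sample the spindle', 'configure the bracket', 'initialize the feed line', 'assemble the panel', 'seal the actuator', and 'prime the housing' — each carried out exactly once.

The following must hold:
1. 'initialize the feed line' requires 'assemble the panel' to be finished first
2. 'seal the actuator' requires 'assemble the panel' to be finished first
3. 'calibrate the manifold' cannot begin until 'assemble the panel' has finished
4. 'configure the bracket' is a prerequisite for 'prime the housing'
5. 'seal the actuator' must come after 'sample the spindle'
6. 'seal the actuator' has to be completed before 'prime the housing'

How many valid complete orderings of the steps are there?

174

3 steps have no prerequisites ('sample the spindle', 'configure the bracket', 'assemble the panel'), so any of them could come first.
Enumerating by repeatedly choosing an available step (one whose prerequisites are all placed) gives 174 distinct complete orderings.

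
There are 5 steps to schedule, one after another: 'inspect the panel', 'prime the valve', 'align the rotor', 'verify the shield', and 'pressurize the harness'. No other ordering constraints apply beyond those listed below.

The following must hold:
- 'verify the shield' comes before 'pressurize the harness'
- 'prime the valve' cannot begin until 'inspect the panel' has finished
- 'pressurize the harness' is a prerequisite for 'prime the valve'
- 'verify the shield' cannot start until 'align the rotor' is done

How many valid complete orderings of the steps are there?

4

2 steps have no prerequisites ('inspect the panel', 'align the rotor'), so any of them could come first.
Enumerating by repeatedly choosing an available step (one whose prerequisites are all placed) gives 4 distinct complete orderings.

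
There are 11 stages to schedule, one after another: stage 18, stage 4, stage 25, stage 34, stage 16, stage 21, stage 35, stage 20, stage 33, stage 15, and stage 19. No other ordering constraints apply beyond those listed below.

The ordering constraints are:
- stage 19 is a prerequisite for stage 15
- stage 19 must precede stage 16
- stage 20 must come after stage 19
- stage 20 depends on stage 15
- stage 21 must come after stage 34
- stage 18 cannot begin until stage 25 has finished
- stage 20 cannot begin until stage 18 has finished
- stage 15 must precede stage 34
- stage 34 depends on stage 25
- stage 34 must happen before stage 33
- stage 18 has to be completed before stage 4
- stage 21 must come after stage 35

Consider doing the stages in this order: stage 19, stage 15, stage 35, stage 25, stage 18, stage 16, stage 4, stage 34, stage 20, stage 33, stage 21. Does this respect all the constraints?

Going through the constraints one by one, each required predecessor appears earlier in the sequence than its dependent — e.g. stage 35 (position 3) is before stage 21 (position 11), as required.

Yes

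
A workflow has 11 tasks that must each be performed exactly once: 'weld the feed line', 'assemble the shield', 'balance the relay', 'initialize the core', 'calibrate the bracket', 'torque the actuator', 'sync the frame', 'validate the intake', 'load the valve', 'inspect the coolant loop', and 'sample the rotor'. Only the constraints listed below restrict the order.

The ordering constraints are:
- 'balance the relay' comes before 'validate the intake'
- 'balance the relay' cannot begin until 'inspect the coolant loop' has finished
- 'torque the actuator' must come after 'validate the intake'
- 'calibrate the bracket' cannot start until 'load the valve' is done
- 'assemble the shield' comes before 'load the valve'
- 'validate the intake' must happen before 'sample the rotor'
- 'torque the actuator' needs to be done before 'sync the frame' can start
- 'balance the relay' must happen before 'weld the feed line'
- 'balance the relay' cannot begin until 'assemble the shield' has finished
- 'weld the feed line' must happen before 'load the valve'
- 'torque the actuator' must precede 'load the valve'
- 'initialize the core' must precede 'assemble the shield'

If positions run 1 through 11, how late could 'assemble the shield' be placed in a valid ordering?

Every task that must follow 'assemble the shield' has to come after it. Tracing all chains starting from 'assemble the shield', those tasks are: 'weld the feed line', 'balance the relay', 'calibrate the bracket', 'torque the actuator', 'sync the frame', 'validate the intake', 'load the valve', 'sample the rotor' — 8 in total.
So at least 8 tasks follow 'assemble the shield', putting 'assemble the shield' no later than position 3. That position is achievable by scheduling everything else first.

3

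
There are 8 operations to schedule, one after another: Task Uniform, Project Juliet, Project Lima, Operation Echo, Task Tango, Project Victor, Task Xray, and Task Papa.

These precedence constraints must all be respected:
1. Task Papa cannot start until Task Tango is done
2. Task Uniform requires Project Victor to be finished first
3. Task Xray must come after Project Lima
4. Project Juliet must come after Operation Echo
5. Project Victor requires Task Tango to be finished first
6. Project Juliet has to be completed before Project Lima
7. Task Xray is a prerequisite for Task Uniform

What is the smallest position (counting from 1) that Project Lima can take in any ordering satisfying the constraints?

The operations that are forced before Project Lima, directly or transitively, are Project Juliet, Operation Echo. That's 2 operations.
With 2 mandatory predecessors, the earliest Project Lima can sit is position 2+1 = 3, and placing just those 2 first achieves it.

3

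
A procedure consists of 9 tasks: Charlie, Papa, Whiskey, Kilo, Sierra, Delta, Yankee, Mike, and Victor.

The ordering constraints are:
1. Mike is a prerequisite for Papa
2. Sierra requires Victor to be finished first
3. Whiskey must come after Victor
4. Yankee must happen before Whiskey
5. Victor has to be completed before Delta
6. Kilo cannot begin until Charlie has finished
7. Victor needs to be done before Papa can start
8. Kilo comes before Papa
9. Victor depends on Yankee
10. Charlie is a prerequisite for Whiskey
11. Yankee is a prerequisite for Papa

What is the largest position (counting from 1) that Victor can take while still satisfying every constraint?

Following every chain forward from Victor, the tasks that must come later are Papa, Whiskey, Sierra, Delta — 4 of them.
With 4 mandatory successors out of 9 tasks total, the latest slot for Victor is 9−4 = 5, and it's reachable by doing all non-successors before Victor.

5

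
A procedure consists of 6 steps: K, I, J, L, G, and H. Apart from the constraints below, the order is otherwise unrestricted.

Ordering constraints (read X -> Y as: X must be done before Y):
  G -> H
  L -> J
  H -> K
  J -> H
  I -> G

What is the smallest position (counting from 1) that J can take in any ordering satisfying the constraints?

Working backwards through the constraints from J, its only required predecessor is L.
So at minimum 1 step comes before J, putting J no earlier than position 2. That position is achievable by scheduling exactly that predecessor first.

2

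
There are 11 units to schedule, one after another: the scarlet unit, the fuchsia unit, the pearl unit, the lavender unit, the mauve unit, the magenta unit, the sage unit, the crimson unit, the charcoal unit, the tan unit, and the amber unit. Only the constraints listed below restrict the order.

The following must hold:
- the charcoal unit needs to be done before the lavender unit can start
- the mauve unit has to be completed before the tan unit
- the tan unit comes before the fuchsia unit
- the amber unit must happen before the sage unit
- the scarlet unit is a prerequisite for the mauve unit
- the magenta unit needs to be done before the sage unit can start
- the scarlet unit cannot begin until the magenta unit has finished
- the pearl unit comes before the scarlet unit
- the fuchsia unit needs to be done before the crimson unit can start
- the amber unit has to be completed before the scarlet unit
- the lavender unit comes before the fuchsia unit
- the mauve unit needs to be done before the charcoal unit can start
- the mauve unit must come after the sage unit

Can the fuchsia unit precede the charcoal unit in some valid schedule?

No

The constraints give a chain the charcoal unit → the lavender unit → the fuchsia unit, which forces the charcoal unit before the fuchsia unit.
So no valid ordering can have the fuchsia unit before the charcoal unit.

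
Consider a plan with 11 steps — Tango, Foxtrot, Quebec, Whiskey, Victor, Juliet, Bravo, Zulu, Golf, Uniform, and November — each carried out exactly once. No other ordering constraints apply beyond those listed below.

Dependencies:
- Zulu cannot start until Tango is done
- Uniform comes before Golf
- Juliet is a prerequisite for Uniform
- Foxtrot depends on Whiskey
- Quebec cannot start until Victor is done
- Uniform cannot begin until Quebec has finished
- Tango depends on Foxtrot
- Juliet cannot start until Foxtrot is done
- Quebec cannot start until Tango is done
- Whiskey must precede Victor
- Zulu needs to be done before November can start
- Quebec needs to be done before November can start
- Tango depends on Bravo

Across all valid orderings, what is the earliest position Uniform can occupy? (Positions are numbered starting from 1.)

8

The steps that are forced before Uniform, directly or transitively, are Tango, Foxtrot, Quebec, Whiskey, Victor, Juliet, Bravo. That's 7 steps.
So at minimum 7 steps come before Uniform, putting Uniform no earlier than position 8. That position is achievable by scheduling exactly those predecessors first.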